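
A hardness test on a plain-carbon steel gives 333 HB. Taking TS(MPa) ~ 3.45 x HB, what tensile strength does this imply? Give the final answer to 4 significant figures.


TS (MPa) = 3.45 * HB
TS = 3.45 * 333
TS = 1149 MPa


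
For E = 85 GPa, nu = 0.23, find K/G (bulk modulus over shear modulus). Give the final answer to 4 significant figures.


G = E / (2*(1+nu))
G = 85 / (2*(1+0.23)) = 34.5528 GPa
K = E / (3*(1-2*nu))
K = 85 / (3*(1-2*0.23)) = 52.4691 GPa
K/G = 52.4691 / 34.5528 = 1.519


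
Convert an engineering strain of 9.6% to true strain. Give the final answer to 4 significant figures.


epsilon_true = ln(1 + epsilon_eng)
epsilon_true = ln(1 + 0.096)
epsilon_true = 0.09167


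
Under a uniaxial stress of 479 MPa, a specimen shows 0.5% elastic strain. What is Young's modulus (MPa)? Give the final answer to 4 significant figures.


E = sigma / epsilon
epsilon = 0.5% = 5e-03
E = 479 / 5e-03
E = 95800 MPa


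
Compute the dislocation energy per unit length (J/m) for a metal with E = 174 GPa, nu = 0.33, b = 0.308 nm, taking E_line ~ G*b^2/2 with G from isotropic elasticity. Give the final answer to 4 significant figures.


Step 1: G = E / (2*(1+nu))
G = 174 / (2*(1+0.33)) = 65.4135 GPa = 6.54135e+10 Pa
Step 2: E_line = G*b^2/2
b = 0.308 nm = 3.08e-10 m
E_line = 0.5 * 6.54135e+10 * (3.08e-10)^2 = 3.103e-09 J/m


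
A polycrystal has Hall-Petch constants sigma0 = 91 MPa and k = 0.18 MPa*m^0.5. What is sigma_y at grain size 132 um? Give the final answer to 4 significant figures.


sigma_y = sigma0 + k / sqrt(d)
d = 132 um = 1.32e-04 m
sigma_y = 91 + 0.18 / sqrt(1.32e-04)
sigma_y = 106.7 MPa


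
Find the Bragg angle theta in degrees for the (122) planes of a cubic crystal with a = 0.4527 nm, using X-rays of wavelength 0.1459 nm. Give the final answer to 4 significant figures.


d = a / sqrt(h^2+k^2+l^2)
d = 0.4527 / sqrt(9) = 0.1509 nm
lambda = 2*d*sin(theta)  =>  sin(theta) = lambda / (2*d)
sin(theta) = 0.1459 / (2 * 0.1509) = 0.483433
theta = 28.91 deg


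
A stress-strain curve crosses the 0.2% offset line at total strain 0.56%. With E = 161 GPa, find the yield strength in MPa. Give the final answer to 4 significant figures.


Offset strain = 0.002
Elastic strain at yield = total_strain - offset = 5.6e-03 - 0.002 = 3.6e-03
sigma_y = E * elastic_strain = 161000 * 3.6e-03
sigma_y = 579.6 MPa


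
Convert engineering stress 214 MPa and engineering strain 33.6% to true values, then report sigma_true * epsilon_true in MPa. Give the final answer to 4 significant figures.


sigma_true = sigma_eng * (1 + epsilon_eng)
sigma_true = 214 * (1 + 0.336) = 285.904 MPa
epsilon_true = ln(1 + epsilon_eng)
epsilon_true = ln(1 + 0.336) = 0.28968
sigma_true * epsilon_true = 285.904 * 0.28968 = 82.82 MPa


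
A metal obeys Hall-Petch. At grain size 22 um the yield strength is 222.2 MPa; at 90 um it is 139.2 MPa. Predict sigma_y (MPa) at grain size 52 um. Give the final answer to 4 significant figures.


sigma_y = sigma0 + k / sqrt(d)
1/sqrt(d1) = 1/sqrt(2.2e-05) = 213.201;  1/sqrt(d2) = 105.409
k = (sigma1 - sigma2) / (1/sqrt(d1) - 1/sqrt(d2)) = (222.2 - 139.2) / (213.201 - 105.409) = 0.770005 MPa*m^0.5
sigma0 = sigma1 - k/sqrt(d1) = 222.2 - 0.770005*213.201 = 58.0343 MPa
sigma_y(d3) = 58.0343 + 0.770005 / sqrt(5.2e-05) = 164.8 MPa


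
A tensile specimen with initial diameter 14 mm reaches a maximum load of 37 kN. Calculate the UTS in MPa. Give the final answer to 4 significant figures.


A0 = pi*(d/2)^2 = pi*(14/2)^2 = 153.938 mm^2
UTS = F_max / A0 = 37*1000 / 153.938
UTS = 240.4 MPa


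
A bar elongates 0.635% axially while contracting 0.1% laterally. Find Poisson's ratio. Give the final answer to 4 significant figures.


nu = -epsilon_lat / epsilon_axial
Lateral strain is contraction (negative), so using magnitudes:
nu = 0.1 / 0.635
nu = 0.1575


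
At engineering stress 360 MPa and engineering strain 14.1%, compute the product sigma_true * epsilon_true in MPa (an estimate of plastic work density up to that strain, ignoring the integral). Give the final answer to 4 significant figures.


sigma_true = sigma_eng * (1 + epsilon_eng)
sigma_true = 360 * (1 + 0.141) = 410.76 MPa
epsilon_true = ln(1 + epsilon_eng)
epsilon_true = ln(1 + 0.141) = 0.131905
sigma_true * epsilon_true = 410.76 * 0.131905 = 54.18 MPa


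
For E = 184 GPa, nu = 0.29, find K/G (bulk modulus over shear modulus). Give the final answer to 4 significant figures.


G = E / (2*(1+nu))
G = 184 / (2*(1+0.29)) = 71.3178 GPa
K = E / (3*(1-2*nu))
K = 184 / (3*(1-2*0.29)) = 146.032 GPa
K/G = 146.032 / 71.3178 = 2.048


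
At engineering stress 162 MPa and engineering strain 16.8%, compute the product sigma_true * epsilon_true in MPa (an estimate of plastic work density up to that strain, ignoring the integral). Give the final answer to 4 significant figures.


sigma_true = sigma_eng * (1 + epsilon_eng)
sigma_true = 162 * (1 + 0.168) = 189.216 MPa
epsilon_true = ln(1 + epsilon_eng)
epsilon_true = ln(1 + 0.168) = 0.155293
sigma_true * epsilon_true = 189.216 * 0.155293 = 29.38 MPa


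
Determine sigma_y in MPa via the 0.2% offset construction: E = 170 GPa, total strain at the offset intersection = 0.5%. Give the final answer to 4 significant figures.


Offset strain = 0.002
Elastic strain at yield = total_strain - offset = 5e-03 - 0.002 = 3e-03
sigma_y = E * elastic_strain = 170000 * 3e-03
sigma_y = 510 MPa


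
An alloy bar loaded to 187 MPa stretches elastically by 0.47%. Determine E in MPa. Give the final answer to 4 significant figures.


E = sigma / epsilon
epsilon = 0.47% = 4.7e-03
E = 187 / 4.7e-03
E = 39790 MPa


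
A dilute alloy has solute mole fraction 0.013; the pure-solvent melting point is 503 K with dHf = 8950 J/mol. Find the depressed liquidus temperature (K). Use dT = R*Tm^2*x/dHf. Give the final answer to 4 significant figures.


dT = R*Tm^2*x / dHf
dT = 8.314 * 503^2 * 0.013 / 8950
dT = 3.05539 K
T_new = 503 - 3.05539 = 499.9 K


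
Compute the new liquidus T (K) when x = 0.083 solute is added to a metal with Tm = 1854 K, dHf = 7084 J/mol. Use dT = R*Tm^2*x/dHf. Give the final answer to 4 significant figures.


dT = R*Tm^2*x / dHf
dT = 8.314 * 1854^2 * 0.083 / 7084
dT = 334.834 K
T_new = 1854 - 334.834 = 1519 K


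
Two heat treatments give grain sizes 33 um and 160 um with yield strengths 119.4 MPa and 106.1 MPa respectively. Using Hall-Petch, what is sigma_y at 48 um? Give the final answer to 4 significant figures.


sigma_y = sigma0 + k / sqrt(d)
1/sqrt(d1) = 1/sqrt(3.3e-05) = 174.078;  1/sqrt(d2) = 79.0569
k = (sigma1 - sigma2) / (1/sqrt(d1) - 1/sqrt(d2)) = (119.4 - 106.1) / (174.078 - 79.0569) = 0.139969 MPa*m^0.5
sigma0 = sigma1 - k/sqrt(d1) = 119.4 - 0.139969*174.078 = 95.0344 MPa
sigma_y(d3) = 95.0344 + 0.139969 / sqrt(4.8e-05) = 115.2 MPa


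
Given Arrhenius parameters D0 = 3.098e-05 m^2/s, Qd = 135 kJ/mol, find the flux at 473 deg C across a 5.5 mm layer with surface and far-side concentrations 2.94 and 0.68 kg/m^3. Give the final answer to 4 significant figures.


Step 1: D = D0 * exp(-Qd/(R*T))
T = 473 + 273.15 = 746.15 K
D = 3.098e-05 * exp(-135e3 / (8.314 * 746.15)) = 1.09646e-14 m^2/s
Step 2: J = D * (C1 - C2) / dx
J = 1.09646e-14 * (2.94 - 0.68) / 5.5e-03
J = 4.505e-12 kg/(m^2*s)


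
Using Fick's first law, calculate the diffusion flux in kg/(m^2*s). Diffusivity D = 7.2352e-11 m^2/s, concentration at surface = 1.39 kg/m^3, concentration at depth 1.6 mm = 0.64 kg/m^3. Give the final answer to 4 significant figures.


J = -D * (dC/dx) = D * (C1 - C2) / dx
J = 7.2352e-11 * (1.39 - 0.64) / 1.6e-03
J = 3.392e-08 kg/(m^2*s)


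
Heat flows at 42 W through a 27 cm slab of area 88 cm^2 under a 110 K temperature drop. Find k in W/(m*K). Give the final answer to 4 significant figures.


k = Q*L / (A*dT)
L = 0.27 m, A = 8.8e-03 m^2
k = 42 * 0.27 / (8.8e-03 * 110)
k = 11.71 W/(m*K)


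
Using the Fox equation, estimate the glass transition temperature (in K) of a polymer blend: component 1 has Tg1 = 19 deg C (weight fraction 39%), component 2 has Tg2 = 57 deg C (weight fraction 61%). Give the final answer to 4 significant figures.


1/Tg = w1/Tg1 + w2/Tg2 (in Kelvin)
Tg1 = 292.15 K, Tg2 = 330.15 K
1/Tg = 0.39/292.15 + 0.61/330.15
Tg = 314.2 K


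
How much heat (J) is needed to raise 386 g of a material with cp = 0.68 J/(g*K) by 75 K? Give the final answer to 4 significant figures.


Q = m * cp * dT
Q = 386 * 0.68 * 75
Q = 19690 J


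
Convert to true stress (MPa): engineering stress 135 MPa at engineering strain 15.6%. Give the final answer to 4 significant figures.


sigma_true = sigma_eng * (1 + epsilon_eng)
sigma_true = 135 * (1 + 0.156)
sigma_true = 156.1 MPa


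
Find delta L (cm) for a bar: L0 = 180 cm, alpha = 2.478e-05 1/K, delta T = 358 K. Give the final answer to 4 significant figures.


dL = L0 * alpha * dT
dL = 180 * 2.478e-05 * 358
dL = 1.597 cm


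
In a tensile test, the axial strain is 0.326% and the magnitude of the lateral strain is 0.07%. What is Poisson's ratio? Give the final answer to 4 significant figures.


nu = -epsilon_lat / epsilon_axial
Lateral strain is contraction (negative), so using magnitudes:
nu = 0.07 / 0.326
nu = 0.2147


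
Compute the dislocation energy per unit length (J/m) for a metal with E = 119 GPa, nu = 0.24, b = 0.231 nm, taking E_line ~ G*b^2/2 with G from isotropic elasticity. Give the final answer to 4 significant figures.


Step 1: G = E / (2*(1+nu))
G = 119 / (2*(1+0.24)) = 47.9839 GPa = 4.79839e+10 Pa
Step 2: E_line = G*b^2/2
b = 0.231 nm = 2.31e-10 m
E_line = 0.5 * 4.79839e+10 * (2.31e-10)^2 = 1.28e-09 J/m


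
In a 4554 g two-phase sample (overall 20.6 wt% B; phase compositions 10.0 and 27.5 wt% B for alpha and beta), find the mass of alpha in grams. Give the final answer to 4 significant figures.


f_alpha = (C_beta - C0) / (C_beta - C_alpha)
f_alpha = (27.5 - 20.6) / (27.5 - 10.0) = 0.394286
m_alpha = f_alpha * m_total = 0.394286 * 4554 = 1796 g


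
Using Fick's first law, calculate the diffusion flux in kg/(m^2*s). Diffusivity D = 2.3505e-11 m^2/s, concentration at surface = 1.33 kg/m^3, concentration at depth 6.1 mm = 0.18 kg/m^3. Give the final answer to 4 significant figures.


J = -D * (dC/dx) = D * (C1 - C2) / dx
J = 2.3505e-11 * (1.33 - 0.18) / 6.1e-03
J = 4.431e-09 kg/(m^2*s)


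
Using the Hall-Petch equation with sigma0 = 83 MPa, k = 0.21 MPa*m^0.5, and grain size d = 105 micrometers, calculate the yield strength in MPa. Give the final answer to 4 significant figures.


sigma_y = sigma0 + k / sqrt(d)
d = 105 um = 1.05e-04 m
sigma_y = 83 + 0.21 / sqrt(1.05e-04)
sigma_y = 103.5 MPa


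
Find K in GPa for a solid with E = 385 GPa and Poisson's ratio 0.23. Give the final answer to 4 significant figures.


K = E / (3*(1-2*nu))
K = 385 / (3*(1-2*0.23))
K = 237.7 GPa


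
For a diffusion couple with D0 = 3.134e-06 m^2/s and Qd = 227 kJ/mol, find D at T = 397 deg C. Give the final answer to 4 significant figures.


D = D0 * exp(-Qd / (R*T))
T = 670.15 K
D = 3.134e-06 * exp(-227e3 / (8.314 * 670.15))
D = 6.339e-24 m^2/s


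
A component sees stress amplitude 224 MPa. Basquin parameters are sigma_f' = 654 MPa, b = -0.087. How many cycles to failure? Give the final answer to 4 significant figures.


sigma_a = sigma_f' * (2*Nf)^b
2*Nf = (sigma_a / sigma_f')^(1/b)
2*Nf = (224 / 654)^(1/-0.087)
2*Nf = 223161
Nf = 111600 cycles


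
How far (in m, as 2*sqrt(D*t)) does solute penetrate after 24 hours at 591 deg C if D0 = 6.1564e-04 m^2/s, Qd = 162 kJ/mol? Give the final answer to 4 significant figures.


Step 1: D = D0 * exp(-Qd/(R*T))
T = 864.15 K
D = 6.1564e-04 * exp(-162e3 / (8.314 * 864.15)) = 9.9238e-14 m^2/s
Step 2: L = 2*sqrt(D*t)
t = 24 h = 86400 s
L = 2*sqrt(9.9238e-14 * 86400) = 1.852e-04 m


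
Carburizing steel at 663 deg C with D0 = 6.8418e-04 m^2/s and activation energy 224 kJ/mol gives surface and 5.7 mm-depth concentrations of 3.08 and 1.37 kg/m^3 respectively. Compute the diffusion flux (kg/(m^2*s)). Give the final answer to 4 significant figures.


Step 1: D = D0 * exp(-Qd/(R*T))
T = 663 + 273.15 = 936.15 K
D = 6.8418e-04 * exp(-224e3 / (8.314 * 936.15)) = 2.16832e-16 m^2/s
Step 2: J = D * (C1 - C2) / dx
J = 2.16832e-16 * (3.08 - 1.37) / 5.7e-03
J = 6.505e-14 kg/(m^2*s)


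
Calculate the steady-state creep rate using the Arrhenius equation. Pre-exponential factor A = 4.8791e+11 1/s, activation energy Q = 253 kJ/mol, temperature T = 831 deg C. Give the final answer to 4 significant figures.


rate = A * exp(-Q / (R*T))
T = 831 + 273.15 = 1104.15 K
rate = 4.8791e+11 * exp(-253e3 / (8.314 * 1104.15))
rate = 0.5237 1/s


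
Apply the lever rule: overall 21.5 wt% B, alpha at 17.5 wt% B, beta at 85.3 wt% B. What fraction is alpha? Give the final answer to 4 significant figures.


f_alpha = (C_beta - C0) / (C_beta - C_alpha)
f_alpha = (85.3 - 21.5) / (85.3 - 17.5)
f_alpha = 0.941


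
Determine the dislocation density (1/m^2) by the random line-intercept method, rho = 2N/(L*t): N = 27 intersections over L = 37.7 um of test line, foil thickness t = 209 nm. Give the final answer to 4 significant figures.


rho = 2N / (L * t)
L = 37.7 um = 3.77e-05 m, t = 209 nm = 2.09e-07 m
rho = 2 * 27 / (3.77e-05 * 2.09e-07)
rho = 6.853e+12 1/m^2


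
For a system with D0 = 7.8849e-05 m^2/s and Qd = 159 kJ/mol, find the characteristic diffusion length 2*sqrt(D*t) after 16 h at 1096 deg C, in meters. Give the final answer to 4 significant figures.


Step 1: D = D0 * exp(-Qd/(R*T))
T = 1369.15 K
D = 7.8849e-05 * exp(-159e3 / (8.314 * 1369.15)) = 6.76932e-11 m^2/s
Step 2: L = 2*sqrt(D*t)
t = 16 h = 57600 s
L = 2*sqrt(6.76932e-11 * 57600) = 3.949e-03 m


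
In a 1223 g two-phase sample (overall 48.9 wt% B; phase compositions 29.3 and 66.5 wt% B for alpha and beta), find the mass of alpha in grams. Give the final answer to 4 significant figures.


f_alpha = (C_beta - C0) / (C_beta - C_alpha)
f_alpha = (66.5 - 48.9) / (66.5 - 29.3) = 0.473118
m_alpha = f_alpha * m_total = 0.473118 * 1223 = 578.6 g


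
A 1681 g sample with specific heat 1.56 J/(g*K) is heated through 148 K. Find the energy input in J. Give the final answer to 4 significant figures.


Q = m * cp * dT
Q = 1681 * 1.56 * 148
Q = 388100 J


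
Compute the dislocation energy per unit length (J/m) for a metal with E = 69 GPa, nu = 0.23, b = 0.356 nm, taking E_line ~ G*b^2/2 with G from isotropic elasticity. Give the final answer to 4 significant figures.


Step 1: G = E / (2*(1+nu))
G = 69 / (2*(1+0.23)) = 28.0488 GPa = 2.80488e+10 Pa
Step 2: E_line = G*b^2/2
b = 0.356 nm = 3.56e-10 m
E_line = 0.5 * 2.80488e+10 * (3.56e-10)^2 = 1.777e-09 J/m


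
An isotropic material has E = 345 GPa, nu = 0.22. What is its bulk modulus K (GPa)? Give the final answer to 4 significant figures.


K = E / (3*(1-2*nu))
K = 345 / (3*(1-2*0.22))
K = 205.4 GPa


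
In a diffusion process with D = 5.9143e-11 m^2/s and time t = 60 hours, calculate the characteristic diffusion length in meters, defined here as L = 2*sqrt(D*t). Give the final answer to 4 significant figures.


t = 60 hr = 216000 s
Diffusion length = 2*sqrt(D*t)
= 2*sqrt(5.9143e-11 * 216000)
= 7.148e-03 m


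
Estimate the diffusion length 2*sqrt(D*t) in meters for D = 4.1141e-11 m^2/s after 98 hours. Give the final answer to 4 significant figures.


t = 98 hr = 352800 s
Diffusion length = 2*sqrt(D*t)
= 2*sqrt(4.1141e-11 * 352800)
= 7.62e-03 m


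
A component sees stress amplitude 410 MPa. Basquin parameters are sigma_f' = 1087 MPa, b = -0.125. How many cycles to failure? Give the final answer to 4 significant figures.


sigma_a = sigma_f' * (2*Nf)^b
2*Nf = (sigma_a / sigma_f')^(1/b)
2*Nf = (410 / 1087)^(1/-0.125)
2*Nf = 2440.99
Nf = 1220 cycles


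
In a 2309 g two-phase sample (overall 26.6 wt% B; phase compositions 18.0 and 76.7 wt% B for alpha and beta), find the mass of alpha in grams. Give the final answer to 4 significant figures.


f_alpha = (C_beta - C0) / (C_beta - C_alpha)
f_alpha = (76.7 - 26.6) / (76.7 - 18.0) = 0.853492
m_alpha = f_alpha * m_total = 0.853492 * 2309 = 1971 g


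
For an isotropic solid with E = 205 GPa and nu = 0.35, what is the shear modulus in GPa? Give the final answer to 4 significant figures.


G = E / (2*(1+nu))
G = 205 / (2*(1+0.35))
G = 75.93 GPa


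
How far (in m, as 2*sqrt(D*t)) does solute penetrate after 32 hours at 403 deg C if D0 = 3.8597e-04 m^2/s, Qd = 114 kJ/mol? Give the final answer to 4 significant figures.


Step 1: D = D0 * exp(-Qd/(R*T))
T = 676.15 K
D = 3.8597e-04 * exp(-114e3 / (8.314 * 676.15)) = 6.01713e-13 m^2/s
Step 2: L = 2*sqrt(D*t)
t = 32 h = 115200 s
L = 2*sqrt(6.01713e-13 * 115200) = 5.266e-04 m


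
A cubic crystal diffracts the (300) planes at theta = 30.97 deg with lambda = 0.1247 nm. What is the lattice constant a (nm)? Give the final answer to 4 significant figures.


d = lambda / (2*sin(theta))
d = 0.1247 / (2*sin(30.97 deg))
d = 0.121165 nm
a = d * sqrt(h^2+k^2+l^2) = 0.121165 * sqrt(9)
a = 0.3635 nm


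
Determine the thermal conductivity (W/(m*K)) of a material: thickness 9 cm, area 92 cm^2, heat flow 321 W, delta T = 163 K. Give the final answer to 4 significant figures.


k = Q*L / (A*dT)
L = 0.09 m, A = 9.2e-03 m^2
k = 321 * 0.09 / (9.2e-03 * 163)
k = 19.27 W/(m*K)


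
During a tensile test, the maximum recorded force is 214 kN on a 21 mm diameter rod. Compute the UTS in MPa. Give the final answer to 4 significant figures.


A0 = pi*(d/2)^2 = pi*(21/2)^2 = 346.361 mm^2
UTS = F_max / A0 = 214*1000 / 346.361
UTS = 617.9 MPa


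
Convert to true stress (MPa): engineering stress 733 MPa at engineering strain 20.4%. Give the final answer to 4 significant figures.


sigma_true = sigma_eng * (1 + epsilon_eng)
sigma_true = 733 * (1 + 0.204)
sigma_true = 882.5 MPa


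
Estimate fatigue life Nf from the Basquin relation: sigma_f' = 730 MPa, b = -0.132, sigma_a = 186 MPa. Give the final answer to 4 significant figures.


sigma_a = sigma_f' * (2*Nf)^b
2*Nf = (sigma_a / sigma_f')^(1/b)
2*Nf = (186 / 730)^(1/-0.132)
2*Nf = 31518.1
Nf = 15760 cycles


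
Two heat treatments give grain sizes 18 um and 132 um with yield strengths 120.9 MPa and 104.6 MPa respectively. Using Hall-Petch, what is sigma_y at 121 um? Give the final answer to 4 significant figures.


sigma_y = sigma0 + k / sqrt(d)
1/sqrt(d1) = 1/sqrt(1.8e-05) = 235.702;  1/sqrt(d2) = 87.0388
k = (sigma1 - sigma2) / (1/sqrt(d1) - 1/sqrt(d2)) = (120.9 - 104.6) / (235.702 - 87.0388) = 0.109644 MPa*m^0.5
sigma0 = sigma1 - k/sqrt(d1) = 120.9 - 0.109644*235.702 = 95.0567 MPa
sigma_y(d3) = 95.0567 + 0.109644 / sqrt(1.21e-04) = 105 MPa


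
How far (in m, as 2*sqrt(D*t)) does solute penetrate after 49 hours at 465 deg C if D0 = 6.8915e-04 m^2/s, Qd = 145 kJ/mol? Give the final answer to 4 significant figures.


Step 1: D = D0 * exp(-Qd/(R*T))
T = 738.15 K
D = 6.8915e-04 * exp(-145e3 / (8.314 * 738.15)) = 3.77681e-14 m^2/s
Step 2: L = 2*sqrt(D*t)
t = 49 h = 176400 s
L = 2*sqrt(3.77681e-14 * 176400) = 1.632e-04 m


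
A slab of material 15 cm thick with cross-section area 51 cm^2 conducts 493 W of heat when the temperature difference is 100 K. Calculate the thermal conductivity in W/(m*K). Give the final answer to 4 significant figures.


k = Q*L / (A*dT)
L = 0.15 m, A = 5.1e-03 m^2
k = 493 * 0.15 / (5.1e-03 * 100)
k = 145 W/(m*K)


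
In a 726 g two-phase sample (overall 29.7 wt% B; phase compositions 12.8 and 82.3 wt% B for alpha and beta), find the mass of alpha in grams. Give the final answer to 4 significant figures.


f_alpha = (C_beta - C0) / (C_beta - C_alpha)
f_alpha = (82.3 - 29.7) / (82.3 - 12.8) = 0.756835
m_alpha = f_alpha * m_total = 0.756835 * 726 = 549.5 g


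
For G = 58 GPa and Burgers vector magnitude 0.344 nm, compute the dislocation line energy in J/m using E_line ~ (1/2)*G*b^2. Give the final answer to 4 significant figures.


E = G*b^2/2
b = 0.344 nm = 3.44e-10 m
G = 58 GPa = 5.8e+10 Pa
E = 0.5 * 5.8e+10 * (3.44e-10)^2
E = 3.432e-09 J/m


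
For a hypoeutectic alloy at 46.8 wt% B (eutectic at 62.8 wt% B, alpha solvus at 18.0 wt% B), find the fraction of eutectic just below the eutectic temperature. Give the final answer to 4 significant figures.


f_primary = (C_e - C0) / (C_e - C_alpha_max)
f_primary = (62.8 - 46.8) / (62.8 - 18.0)
f_primary = 0.357143
f_eutectic = 1 - 0.357143 = 0.6429


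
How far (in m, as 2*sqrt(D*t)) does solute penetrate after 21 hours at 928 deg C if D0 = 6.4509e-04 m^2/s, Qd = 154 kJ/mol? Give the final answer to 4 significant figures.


Step 1: D = D0 * exp(-Qd/(R*T))
T = 1201.15 K
D = 6.4509e-04 * exp(-154e3 / (8.314 * 1201.15)) = 1.29524e-10 m^2/s
Step 2: L = 2*sqrt(D*t)
t = 21 h = 75600 s
L = 2*sqrt(1.29524e-10 * 75600) = 6.258e-03 m


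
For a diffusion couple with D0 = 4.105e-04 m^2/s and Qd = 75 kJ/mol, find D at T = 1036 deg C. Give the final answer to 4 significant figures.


D = D0 * exp(-Qd / (R*T))
T = 1309.15 K
D = 4.105e-04 * exp(-75e3 / (8.314 * 1309.15))
D = 4.176e-07 m^2/s


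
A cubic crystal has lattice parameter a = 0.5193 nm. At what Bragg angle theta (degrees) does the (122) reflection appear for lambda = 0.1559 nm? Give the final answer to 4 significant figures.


d = a / sqrt(h^2+k^2+l^2)
d = 0.5193 / sqrt(9) = 0.1731 nm
lambda = 2*d*sin(theta)  =>  sin(theta) = lambda / (2*d)
sin(theta) = 0.1559 / (2 * 0.1731) = 0.450318
theta = 26.76 deg


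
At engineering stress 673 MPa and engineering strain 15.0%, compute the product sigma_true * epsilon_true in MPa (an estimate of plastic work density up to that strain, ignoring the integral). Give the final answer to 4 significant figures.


sigma_true = sigma_eng * (1 + epsilon_eng)
sigma_true = 673 * (1 + 0.15) = 773.95 MPa
epsilon_true = ln(1 + epsilon_eng)
epsilon_true = ln(1 + 0.15) = 0.139762
sigma_true * epsilon_true = 773.95 * 0.139762 = 108.2 MPa


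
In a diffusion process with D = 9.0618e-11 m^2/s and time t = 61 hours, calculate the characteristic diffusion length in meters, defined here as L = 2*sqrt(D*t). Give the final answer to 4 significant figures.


t = 61 hr = 219600 s
Diffusion length = 2*sqrt(D*t)
= 2*sqrt(9.0618e-11 * 219600)
= 8.922e-03 m


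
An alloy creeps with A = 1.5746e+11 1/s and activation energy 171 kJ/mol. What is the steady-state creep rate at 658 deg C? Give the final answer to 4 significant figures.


rate = A * exp(-Q / (R*T))
T = 658 + 273.15 = 931.15 K
rate = 1.5746e+11 * exp(-171e3 / (8.314 * 931.15))
rate = 40.2 1/s


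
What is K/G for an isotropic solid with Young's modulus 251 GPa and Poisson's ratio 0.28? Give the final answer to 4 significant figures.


G = E / (2*(1+nu))
G = 251 / (2*(1+0.28)) = 98.0469 GPa
K = E / (3*(1-2*nu))
K = 251 / (3*(1-2*0.28)) = 190.152 GPa
K/G = 190.152 / 98.0469 = 1.939


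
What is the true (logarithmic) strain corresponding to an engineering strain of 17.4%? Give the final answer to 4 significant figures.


epsilon_true = ln(1 + epsilon_eng)
epsilon_true = ln(1 + 0.174)
epsilon_true = 0.1604


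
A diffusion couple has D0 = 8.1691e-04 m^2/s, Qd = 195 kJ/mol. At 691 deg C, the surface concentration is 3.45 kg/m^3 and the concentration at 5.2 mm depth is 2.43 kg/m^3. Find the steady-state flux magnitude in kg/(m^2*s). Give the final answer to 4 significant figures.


Step 1: D = D0 * exp(-Qd/(R*T))
T = 691 + 273.15 = 964.15 K
D = 8.1691e-04 * exp(-195e3 / (8.314 * 964.15)) = 2.22485e-14 m^2/s
Step 2: J = D * (C1 - C2) / dx
J = 2.22485e-14 * (3.45 - 2.43) / 5.2e-03
J = 4.364e-12 kg/(m^2*s)


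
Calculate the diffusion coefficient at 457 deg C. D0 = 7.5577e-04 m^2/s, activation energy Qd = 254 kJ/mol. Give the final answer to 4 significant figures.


D = D0 * exp(-Qd / (R*T))
T = 730.15 K
D = 7.5577e-04 * exp(-254e3 / (8.314 * 730.15))
D = 5.089e-22 m^2/s


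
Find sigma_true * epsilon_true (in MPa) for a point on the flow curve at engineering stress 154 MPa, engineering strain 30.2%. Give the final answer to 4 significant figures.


sigma_true = sigma_eng * (1 + epsilon_eng)
sigma_true = 154 * (1 + 0.302) = 200.508 MPa
epsilon_true = ln(1 + epsilon_eng)
epsilon_true = ln(1 + 0.302) = 0.263902
sigma_true * epsilon_true = 200.508 * 0.263902 = 52.91 MPa


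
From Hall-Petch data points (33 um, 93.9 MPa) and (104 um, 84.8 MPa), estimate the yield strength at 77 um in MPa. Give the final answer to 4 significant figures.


sigma_y = sigma0 + k / sqrt(d)
1/sqrt(d1) = 1/sqrt(3.3e-05) = 174.078;  1/sqrt(d2) = 98.0581
k = (sigma1 - sigma2) / (1/sqrt(d1) - 1/sqrt(d2)) = (93.9 - 84.8) / (174.078 - 98.0581) = 0.119706 MPa*m^0.5
sigma0 = sigma1 - k/sqrt(d1) = 93.9 - 0.119706*174.078 = 73.0619 MPa
sigma_y(d3) = 73.0619 + 0.119706 / sqrt(7.7e-05) = 86.7 MPa


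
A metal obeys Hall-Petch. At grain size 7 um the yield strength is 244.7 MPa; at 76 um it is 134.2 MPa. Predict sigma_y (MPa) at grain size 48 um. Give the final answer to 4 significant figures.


sigma_y = sigma0 + k / sqrt(d)
1/sqrt(d1) = 1/sqrt(7e-06) = 377.964;  1/sqrt(d2) = 114.708
k = (sigma1 - sigma2) / (1/sqrt(d1) - 1/sqrt(d2)) = (244.7 - 134.2) / (377.964 - 114.708) = 0.419743 MPa*m^0.5
sigma0 = sigma1 - k/sqrt(d1) = 244.7 - 0.419743*377.964 = 86.0522 MPa
sigma_y(d3) = 86.0522 + 0.419743 / sqrt(4.8e-05) = 146.6 MPa


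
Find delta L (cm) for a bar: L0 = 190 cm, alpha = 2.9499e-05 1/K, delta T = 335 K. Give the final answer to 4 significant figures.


dL = L0 * alpha * dT
dL = 190 * 2.9499e-05 * 335
dL = 1.878 cm


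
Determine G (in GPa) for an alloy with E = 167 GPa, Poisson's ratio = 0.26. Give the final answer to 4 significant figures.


G = E / (2*(1+nu))
G = 167 / (2*(1+0.26))
G = 66.27 GPa


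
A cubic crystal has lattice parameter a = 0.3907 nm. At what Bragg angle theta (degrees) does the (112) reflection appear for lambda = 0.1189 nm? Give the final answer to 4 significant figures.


d = a / sqrt(h^2+k^2+l^2)
d = 0.3907 / sqrt(6) = 0.159503 nm
lambda = 2*d*sin(theta)  =>  sin(theta) = lambda / (2*d)
sin(theta) = 0.1189 / (2 * 0.159503) = 0.372721
theta = 21.88 deg


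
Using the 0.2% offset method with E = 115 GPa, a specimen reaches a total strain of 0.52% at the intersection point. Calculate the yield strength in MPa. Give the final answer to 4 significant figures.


Offset strain = 0.002
Elastic strain at yield = total_strain - offset = 5.2e-03 - 0.002 = 3.2e-03
sigma_y = E * elastic_strain = 115000 * 3.2e-03
sigma_y = 368 MPa


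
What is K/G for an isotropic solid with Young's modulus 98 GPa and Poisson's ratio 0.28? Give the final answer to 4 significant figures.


G = E / (2*(1+nu))
G = 98 / (2*(1+0.28)) = 38.2813 GPa
K = E / (3*(1-2*nu))
K = 98 / (3*(1-2*0.28)) = 74.2424 GPa
K/G = 74.2424 / 38.2813 = 1.939


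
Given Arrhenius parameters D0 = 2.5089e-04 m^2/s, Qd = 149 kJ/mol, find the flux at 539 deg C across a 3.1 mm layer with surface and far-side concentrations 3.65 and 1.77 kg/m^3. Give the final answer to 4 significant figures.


Step 1: D = D0 * exp(-Qd/(R*T))
T = 539 + 273.15 = 812.15 K
D = 2.5089e-04 * exp(-149e3 / (8.314 * 812.15)) = 6.54606e-14 m^2/s
Step 2: J = D * (C1 - C2) / dx
J = 6.54606e-14 * (3.65 - 1.77) / 3.1e-03
J = 3.97e-11 kg/(m^2*s)


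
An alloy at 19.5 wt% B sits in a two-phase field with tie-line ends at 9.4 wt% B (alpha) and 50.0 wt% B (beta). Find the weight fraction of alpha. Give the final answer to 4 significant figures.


f_alpha = (C_beta - C0) / (C_beta - C_alpha)
f_alpha = (50.0 - 19.5) / (50.0 - 9.4)
f_alpha = 0.7512


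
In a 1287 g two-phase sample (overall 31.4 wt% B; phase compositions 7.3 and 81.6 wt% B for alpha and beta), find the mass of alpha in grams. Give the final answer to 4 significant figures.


f_alpha = (C_beta - C0) / (C_beta - C_alpha)
f_alpha = (81.6 - 31.4) / (81.6 - 7.3) = 0.675639
m_alpha = f_alpha * m_total = 0.675639 * 1287 = 869.5 g


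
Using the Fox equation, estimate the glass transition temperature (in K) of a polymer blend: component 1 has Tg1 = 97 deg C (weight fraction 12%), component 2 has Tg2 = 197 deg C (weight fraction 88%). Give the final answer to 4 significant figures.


1/Tg = w1/Tg1 + w2/Tg2 (in Kelvin)
Tg1 = 370.15 K, Tg2 = 470.15 K
1/Tg = 0.12/370.15 + 0.88/470.15
Tg = 455.4 K


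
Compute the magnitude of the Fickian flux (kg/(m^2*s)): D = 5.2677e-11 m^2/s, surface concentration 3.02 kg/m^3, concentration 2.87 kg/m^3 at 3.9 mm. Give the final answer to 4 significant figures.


J = -D * (dC/dx) = D * (C1 - C2) / dx
J = 5.2677e-11 * (3.02 - 2.87) / 3.9e-03
J = 2.026e-09 kg/(m^2*s)


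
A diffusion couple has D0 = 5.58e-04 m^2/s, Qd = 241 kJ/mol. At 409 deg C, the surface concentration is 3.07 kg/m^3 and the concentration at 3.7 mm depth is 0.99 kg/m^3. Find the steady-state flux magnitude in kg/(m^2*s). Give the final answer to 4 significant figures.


Step 1: D = D0 * exp(-Qd/(R*T))
T = 409 + 273.15 = 682.15 K
D = 5.58e-04 * exp(-241e3 / (8.314 * 682.15)) = 1.95769e-22 m^2/s
Step 2: J = D * (C1 - C2) / dx
J = 1.95769e-22 * (3.07 - 0.99) / 3.7e-03
J = 1.101e-19 kg/(m^2*s)


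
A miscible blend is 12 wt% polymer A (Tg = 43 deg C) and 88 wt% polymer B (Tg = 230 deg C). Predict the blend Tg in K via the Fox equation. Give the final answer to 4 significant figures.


1/Tg = w1/Tg1 + w2/Tg2 (in Kelvin)
Tg1 = 316.15 K, Tg2 = 503.15 K
1/Tg = 0.12/316.15 + 0.88/503.15
Tg = 469.8 K


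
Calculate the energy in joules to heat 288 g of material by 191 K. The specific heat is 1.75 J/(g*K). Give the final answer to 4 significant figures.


Q = m * cp * dT
Q = 288 * 1.75 * 191
Q = 96260 J


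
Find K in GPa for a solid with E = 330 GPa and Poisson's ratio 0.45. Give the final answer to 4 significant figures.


K = E / (3*(1-2*nu))
K = 330 / (3*(1-2*0.45))
K = 1100 GPa


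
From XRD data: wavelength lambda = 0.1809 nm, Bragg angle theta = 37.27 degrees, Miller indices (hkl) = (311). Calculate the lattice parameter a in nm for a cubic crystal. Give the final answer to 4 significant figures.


d = lambda / (2*sin(theta))
d = 0.1809 / (2*sin(37.27 deg))
d = 0.149363 nm
a = d * sqrt(h^2+k^2+l^2) = 0.149363 * sqrt(11)
a = 0.4954 nm


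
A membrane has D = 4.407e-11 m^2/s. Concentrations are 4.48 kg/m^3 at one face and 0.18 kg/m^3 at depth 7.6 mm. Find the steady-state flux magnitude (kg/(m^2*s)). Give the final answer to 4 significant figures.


J = -D * (dC/dx) = D * (C1 - C2) / dx
J = 4.407e-11 * (4.48 - 0.18) / 7.6e-03
J = 2.493e-08 kg/(m^2*s)


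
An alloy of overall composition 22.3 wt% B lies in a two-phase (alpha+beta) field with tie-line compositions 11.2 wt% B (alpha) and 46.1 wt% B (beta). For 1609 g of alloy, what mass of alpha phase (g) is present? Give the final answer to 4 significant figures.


f_alpha = (C_beta - C0) / (C_beta - C_alpha)
f_alpha = (46.1 - 22.3) / (46.1 - 11.2) = 0.681948
m_alpha = f_alpha * m_total = 0.681948 * 1609 = 1097 g


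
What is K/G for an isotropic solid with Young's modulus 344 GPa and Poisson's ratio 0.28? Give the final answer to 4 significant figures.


G = E / (2*(1+nu))
G = 344 / (2*(1+0.28)) = 134.375 GPa
K = E / (3*(1-2*nu))
K = 344 / (3*(1-2*0.28)) = 260.606 GPa
K/G = 260.606 / 134.375 = 1.939


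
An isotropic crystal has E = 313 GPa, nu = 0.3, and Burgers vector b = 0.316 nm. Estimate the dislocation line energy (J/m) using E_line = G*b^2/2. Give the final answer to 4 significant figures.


Step 1: G = E / (2*(1+nu))
G = 313 / (2*(1+0.3)) = 120.385 GPa = 1.20385e+11 Pa
Step 2: E_line = G*b^2/2
b = 0.316 nm = 3.16e-10 m
E_line = 0.5 * 1.20385e+11 * (3.16e-10)^2 = 6.011e-09 J/m


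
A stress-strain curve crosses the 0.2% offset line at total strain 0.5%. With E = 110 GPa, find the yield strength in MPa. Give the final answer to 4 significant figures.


Offset strain = 0.002
Elastic strain at yield = total_strain - offset = 5e-03 - 0.002 = 3e-03
sigma_y = E * elastic_strain = 110000 * 3e-03
sigma_y = 330 MPa


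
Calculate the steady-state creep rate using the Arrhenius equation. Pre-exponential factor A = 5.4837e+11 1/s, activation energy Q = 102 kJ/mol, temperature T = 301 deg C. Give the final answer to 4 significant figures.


rate = A * exp(-Q / (R*T))
T = 301 + 273.15 = 574.15 K
rate = 5.4837e+11 * exp(-102e3 / (8.314 * 574.15))
rate = 287.8 1/s


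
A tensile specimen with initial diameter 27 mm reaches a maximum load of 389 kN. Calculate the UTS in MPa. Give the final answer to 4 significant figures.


A0 = pi*(d/2)^2 = pi*(27/2)^2 = 572.555 mm^2
UTS = F_max / A0 = 389*1000 / 572.555
UTS = 679.4 MPa


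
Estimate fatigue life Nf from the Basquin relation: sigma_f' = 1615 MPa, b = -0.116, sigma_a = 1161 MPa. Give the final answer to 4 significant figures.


sigma_a = sigma_f' * (2*Nf)^b
2*Nf = (sigma_a / sigma_f')^(1/b)
2*Nf = (1161 / 1615)^(1/-0.116)
2*Nf = 17.2065
Nf = 8.603 cycles


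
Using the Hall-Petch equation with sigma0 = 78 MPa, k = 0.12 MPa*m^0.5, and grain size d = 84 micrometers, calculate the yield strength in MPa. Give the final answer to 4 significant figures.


sigma_y = sigma0 + k / sqrt(d)
d = 84 um = 8.4e-05 m
sigma_y = 78 + 0.12 / sqrt(8.4e-05)
sigma_y = 91.09 MPa


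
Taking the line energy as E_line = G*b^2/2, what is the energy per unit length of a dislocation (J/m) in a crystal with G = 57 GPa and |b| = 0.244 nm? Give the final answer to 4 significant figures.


E = G*b^2/2
b = 0.244 nm = 2.44e-10 m
G = 57 GPa = 5.7e+10 Pa
E = 0.5 * 5.7e+10 * (2.44e-10)^2
E = 1.697e-09 J/m


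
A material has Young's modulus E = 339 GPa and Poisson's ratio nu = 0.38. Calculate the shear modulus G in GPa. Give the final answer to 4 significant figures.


G = E / (2*(1+nu))
G = 339 / (2*(1+0.38))
G = 122.8 GPa


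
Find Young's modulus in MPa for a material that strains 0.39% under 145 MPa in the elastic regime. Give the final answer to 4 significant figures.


E = sigma / epsilon
epsilon = 0.39% = 3.9e-03
E = 145 / 3.9e-03
E = 37180 MPa


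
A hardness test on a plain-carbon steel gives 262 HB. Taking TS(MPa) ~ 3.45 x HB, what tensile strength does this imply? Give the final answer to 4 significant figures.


TS (MPa) = 3.45 * HB
TS = 3.45 * 262
TS = 903.9 MPa


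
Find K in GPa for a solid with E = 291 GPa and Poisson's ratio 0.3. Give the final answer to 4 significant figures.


K = E / (3*(1-2*nu))
K = 291 / (3*(1-2*0.3))
K = 242.5 GPa


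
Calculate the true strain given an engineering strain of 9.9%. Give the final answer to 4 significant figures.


epsilon_true = ln(1 + epsilon_eng)
epsilon_true = ln(1 + 0.099)
epsilon_true = 0.0944


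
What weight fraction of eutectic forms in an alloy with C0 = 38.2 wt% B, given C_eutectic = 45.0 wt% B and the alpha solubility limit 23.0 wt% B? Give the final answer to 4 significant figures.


f_primary = (C_e - C0) / (C_e - C_alpha_max)
f_primary = (45.0 - 38.2) / (45.0 - 23.0)
f_primary = 0.309091
f_eutectic = 1 - 0.309091 = 0.6909


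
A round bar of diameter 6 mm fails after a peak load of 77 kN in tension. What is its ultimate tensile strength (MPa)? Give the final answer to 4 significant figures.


A0 = pi*(d/2)^2 = pi*(6/2)^2 = 28.2743 mm^2
UTS = F_max / A0 = 77*1000 / 28.2743
UTS = 2723 MPa


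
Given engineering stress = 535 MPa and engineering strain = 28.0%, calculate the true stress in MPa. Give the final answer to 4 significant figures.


sigma_true = sigma_eng * (1 + epsilon_eng)
sigma_true = 535 * (1 + 0.28)
sigma_true = 684.8 MPa


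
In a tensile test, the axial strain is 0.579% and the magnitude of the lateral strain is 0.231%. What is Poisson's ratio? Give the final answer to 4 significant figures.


nu = -epsilon_lat / epsilon_axial
Lateral strain is contraction (negative), so using magnitudes:
nu = 0.231 / 0.579
nu = 0.399


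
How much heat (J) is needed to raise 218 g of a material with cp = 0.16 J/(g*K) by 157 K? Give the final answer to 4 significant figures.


Q = m * cp * dT
Q = 218 * 0.16 * 157
Q = 5476 J


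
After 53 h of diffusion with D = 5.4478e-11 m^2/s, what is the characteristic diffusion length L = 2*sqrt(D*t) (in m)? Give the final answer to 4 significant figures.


t = 53 hr = 190800 s
Diffusion length = 2*sqrt(D*t)
= 2*sqrt(5.4478e-11 * 190800)
= 6.448e-03 m


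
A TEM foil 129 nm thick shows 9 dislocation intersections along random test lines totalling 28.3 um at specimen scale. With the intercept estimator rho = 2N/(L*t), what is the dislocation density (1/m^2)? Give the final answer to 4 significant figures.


rho = 2N / (L * t)
L = 28.3 um = 2.83e-05 m, t = 129 nm = 1.29e-07 m
rho = 2 * 9 / (2.83e-05 * 1.29e-07)
rho = 4.931e+12 1/m^2


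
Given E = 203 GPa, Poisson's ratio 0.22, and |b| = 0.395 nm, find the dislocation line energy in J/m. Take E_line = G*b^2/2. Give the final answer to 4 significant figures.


Step 1: G = E / (2*(1+nu))
G = 203 / (2*(1+0.22)) = 83.1967 GPa = 8.31967e+10 Pa
Step 2: E_line = G*b^2/2
b = 0.395 nm = 3.95e-10 m
E_line = 0.5 * 8.31967e+10 * (3.95e-10)^2 = 6.49e-09 J/m


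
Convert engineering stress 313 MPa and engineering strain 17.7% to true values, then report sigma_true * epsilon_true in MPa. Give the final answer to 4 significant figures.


sigma_true = sigma_eng * (1 + epsilon_eng)
sigma_true = 313 * (1 + 0.177) = 368.401 MPa
epsilon_true = ln(1 + epsilon_eng)
epsilon_true = ln(1 + 0.177) = 0.162969
sigma_true * epsilon_true = 368.401 * 0.162969 = 60.04 MPa


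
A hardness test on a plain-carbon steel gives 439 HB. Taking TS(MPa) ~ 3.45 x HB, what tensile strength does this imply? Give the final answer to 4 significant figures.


TS (MPa) = 3.45 * HB
TS = 3.45 * 439
TS = 1515 MPa


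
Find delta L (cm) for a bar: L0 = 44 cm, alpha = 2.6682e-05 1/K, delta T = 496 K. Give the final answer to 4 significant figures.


dL = L0 * alpha * dT
dL = 44 * 2.6682e-05 * 496
dL = 0.5823 cm


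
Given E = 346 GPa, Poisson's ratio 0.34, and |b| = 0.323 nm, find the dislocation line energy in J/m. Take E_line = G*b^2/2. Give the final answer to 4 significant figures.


Step 1: G = E / (2*(1+nu))
G = 346 / (2*(1+0.34)) = 129.104 GPa = 1.29104e+11 Pa
Step 2: E_line = G*b^2/2
b = 0.323 nm = 3.23e-10 m
E_line = 0.5 * 1.29104e+11 * (3.23e-10)^2 = 6.735e-09 J/m


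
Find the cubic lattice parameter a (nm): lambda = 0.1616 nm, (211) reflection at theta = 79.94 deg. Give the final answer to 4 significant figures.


d = lambda / (2*sin(theta))
d = 0.1616 / (2*sin(79.94 deg))
d = 0.0820617 nm
a = d * sqrt(h^2+k^2+l^2) = 0.0820617 * sqrt(6)
a = 0.201 nm


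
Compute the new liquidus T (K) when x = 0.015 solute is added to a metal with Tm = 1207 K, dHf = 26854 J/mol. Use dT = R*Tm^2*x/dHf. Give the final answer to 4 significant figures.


dT = R*Tm^2*x / dHf
dT = 8.314 * 1207^2 * 0.015 / 26854
dT = 6.76561 K
T_new = 1207 - 6.76561 = 1200 K


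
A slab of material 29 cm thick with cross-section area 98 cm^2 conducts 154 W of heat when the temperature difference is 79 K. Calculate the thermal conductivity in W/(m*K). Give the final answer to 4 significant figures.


k = Q*L / (A*dT)
L = 0.29 m, A = 9.8e-03 m^2
k = 154 * 0.29 / (9.8e-03 * 79)
k = 57.69 W/(m*K)


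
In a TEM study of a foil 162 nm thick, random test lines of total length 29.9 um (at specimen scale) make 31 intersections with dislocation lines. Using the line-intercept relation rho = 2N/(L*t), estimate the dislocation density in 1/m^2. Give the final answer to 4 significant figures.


rho = 2N / (L * t)
L = 29.9 um = 2.99e-05 m, t = 162 nm = 1.62e-07 m
rho = 2 * 31 / (2.99e-05 * 1.62e-07)
rho = 1.28e+13 1/m^2


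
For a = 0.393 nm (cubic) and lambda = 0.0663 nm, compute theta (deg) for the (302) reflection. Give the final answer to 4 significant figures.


d = a / sqrt(h^2+k^2+l^2)
d = 0.393 / sqrt(13) = 0.108999 nm
lambda = 2*d*sin(theta)  =>  sin(theta) = lambda / (2*d)
sin(theta) = 0.0663 / (2 * 0.108999) = 0.304132
theta = 17.71 deg


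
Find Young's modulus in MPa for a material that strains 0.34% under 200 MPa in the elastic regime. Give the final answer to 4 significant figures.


E = sigma / epsilon
epsilon = 0.34% = 3.4e-03
E = 200 / 3.4e-03
E = 58820 MPa
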